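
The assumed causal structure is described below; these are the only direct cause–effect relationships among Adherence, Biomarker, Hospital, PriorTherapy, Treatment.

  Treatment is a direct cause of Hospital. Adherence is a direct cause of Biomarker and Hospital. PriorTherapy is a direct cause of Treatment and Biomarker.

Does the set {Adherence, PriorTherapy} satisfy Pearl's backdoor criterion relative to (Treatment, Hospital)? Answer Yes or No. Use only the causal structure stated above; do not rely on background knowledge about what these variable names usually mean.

Backdoor paths from Treatment to Hospital (paths whose first edge points into Treatment):
  P1: Treatment <- PriorTherapy -> Biomarker <- Adherence -> Hospital
Condition 1 (no descendant of Treatment in the set): holds — descendants of Treatment are {Hospital}; none are in {Adherence, PriorTherapy}.
Condition 2 (every backdoor path blocked by {Adherence, PriorTherapy}):
  P1: blocked at fork node PriorTherapy ∈ conditioning set.
{Adherence, PriorTherapy} satisfies the backdoor criterion.

Yes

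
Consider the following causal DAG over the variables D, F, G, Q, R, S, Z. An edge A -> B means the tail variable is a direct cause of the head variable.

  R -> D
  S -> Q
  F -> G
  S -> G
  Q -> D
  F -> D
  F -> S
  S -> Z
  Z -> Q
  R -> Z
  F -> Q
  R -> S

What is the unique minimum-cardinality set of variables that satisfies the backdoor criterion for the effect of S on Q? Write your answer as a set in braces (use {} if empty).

Variables eligible for adjustment (non-descendants of S, excluding S and Q): {F, R}.
Backdoor paths from S to Q:
  P1: S <- F -> Q
  P2: S <- F -> D <- R -> Z -> Q
  P3: S <- F -> D <- Q
  P4: S <- R -> Z -> Q
  P5: S <- R -> D <- F -> Q
  P6: S <- R -> D <- Q
The empty set is not sufficient: P1 (S <- F -> Q) has no collider blocking it and no conditioned non-collider, so it is open.
Try {F, R}:
  P1: blocked at fork node F ∈ conditioning set.
  P2: blocked at fork node F ∈ conditioning set.
  P3: blocked at fork node F ∈ conditioning set.
  P4: blocked at fork node R ∈ conditioning set.
  P5: blocked at fork node R ∈ conditioning set.
  P6: blocked at fork node R ∈ conditioning set.
{F, R} contains no descendant of S and blocks every backdoor path.
Every element of {F, R} is needed (dropping F leaves P1 open; dropping R leaves P4 open), so no proper subset is valid.
Among all size-2 subsets of the eligible variables, only {F, R} blocks every backdoor path, so it is the unique smallest valid adjustment set.

{F, R}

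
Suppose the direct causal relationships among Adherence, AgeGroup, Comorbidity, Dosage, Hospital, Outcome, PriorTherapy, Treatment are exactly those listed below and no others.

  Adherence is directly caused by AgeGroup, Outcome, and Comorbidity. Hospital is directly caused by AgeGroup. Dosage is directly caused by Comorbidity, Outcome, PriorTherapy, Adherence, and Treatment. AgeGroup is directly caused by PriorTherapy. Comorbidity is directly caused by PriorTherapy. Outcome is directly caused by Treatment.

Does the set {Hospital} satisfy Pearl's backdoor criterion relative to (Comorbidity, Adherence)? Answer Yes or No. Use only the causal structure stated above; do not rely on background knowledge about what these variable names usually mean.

Backdoor paths from Comorbidity to Adherence (paths whose first edge points into Comorbidity):
  P1: Comorbidity <- PriorTherapy -> AgeGroup -> Adherence
  P2: Comorbidity <- PriorTherapy -> Dosage <- Treatment -> Outcome -> Adherence
  P3: Comorbidity <- PriorTherapy -> Dosage <- Outcome -> Adherence
  P4: Comorbidity <- PriorTherapy -> Dosage <- Adherence
Condition 1 (no descendant of Comorbidity in the set): holds — descendants of Comorbidity are {Adherence, Dosage}; none are in {Hospital}.
Condition 2 (every backdoor path blocked by {Hospital}):
  P1: open — no interior node is in the conditioning set.
  P2: blocked at collider Dosage (neither it nor any descendant is in the conditioning set).
  P3: blocked at collider Dosage (neither it nor any descendant is in the conditioning set).
  P4: blocked at collider Dosage (neither it nor any descendant is in the conditioning set).
{Hospital} does not satisfy the backdoor criterion.

No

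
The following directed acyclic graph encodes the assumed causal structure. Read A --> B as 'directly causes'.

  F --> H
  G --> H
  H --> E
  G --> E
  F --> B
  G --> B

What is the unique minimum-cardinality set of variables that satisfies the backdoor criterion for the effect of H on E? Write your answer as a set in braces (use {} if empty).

Variables eligible for adjustment (non-descendants of H, excluding H and E): {B, F, G}.
Backdoor paths from H to E:
  P1: H <- F -> B <- G -> E
  P2: H <- G -> E
The empty set is not sufficient: P2 (H <- G -> E) has no collider blocking it and no conditioned non-collider, so it is open.
Try {G}:
  P1: blocked at collider B (neither it nor any descendant is in the conditioning set).
  P2: blocked at fork node G ∈ conditioning set.
{G} contains no descendant of H and blocks every backdoor path.
No other singleton works — e.g. {F} leaves P2 open — so {G} is the unique smallest valid adjustment set.

{G}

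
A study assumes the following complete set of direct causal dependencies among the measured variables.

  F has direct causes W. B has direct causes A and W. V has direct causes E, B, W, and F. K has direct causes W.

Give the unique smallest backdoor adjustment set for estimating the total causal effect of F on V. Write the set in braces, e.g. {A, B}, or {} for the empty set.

{W}

Variables eligible for adjustment (non-descendants of F, excluding F and V): {A, B, E, K, W}.
Backdoor paths from F to V:
  P1: F <- W -> B -> V
  P2: F <- W -> V
The empty set is not sufficient: P1 (F <- W -> B -> V) has no collider blocking it and no conditioned non-collider, so it is open.
Try {W}:
  P1: blocked at fork node W ∈ conditioning set.
  P2: blocked at fork node W ∈ conditioning set.
{W} contains no descendant of F and blocks every backdoor path.
No other singleton works — e.g. {E} leaves P1 open — so {W} is the unique smallest valid adjustment set.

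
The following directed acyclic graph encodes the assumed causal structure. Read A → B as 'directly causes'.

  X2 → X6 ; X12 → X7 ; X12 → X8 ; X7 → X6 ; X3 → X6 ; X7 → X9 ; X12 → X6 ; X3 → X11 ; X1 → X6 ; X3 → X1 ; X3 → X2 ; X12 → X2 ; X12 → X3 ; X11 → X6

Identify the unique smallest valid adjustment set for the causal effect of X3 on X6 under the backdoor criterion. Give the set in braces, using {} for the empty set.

{X12}

Variables eligible for adjustment (non-descendants of X3, excluding X3 and X6): {X12, X7, X8, X9}.
Backdoor paths from X3 to X6:
  P1: X3 <- X12 -> X7 -> X6
  P2: X3 <- X12 -> X2 -> X6
  P3: X3 <- X12 -> X6
The empty set is not sufficient: P1 (X3 <- X12 -> X7 -> X6) has no collider blocking it and no conditioned non-collider, so it is open.
Try {X12}:
  P1: blocked at fork node X12 ∈ conditioning set.
  P2: blocked at fork node X12 ∈ conditioning set.
  P3: blocked at fork node X12 ∈ conditioning set.
{X12} contains no descendant of X3 and blocks every backdoor path.
No other singleton works — e.g. {X7} leaves P2 open — so {X12} is the unique smallest valid adjustment set.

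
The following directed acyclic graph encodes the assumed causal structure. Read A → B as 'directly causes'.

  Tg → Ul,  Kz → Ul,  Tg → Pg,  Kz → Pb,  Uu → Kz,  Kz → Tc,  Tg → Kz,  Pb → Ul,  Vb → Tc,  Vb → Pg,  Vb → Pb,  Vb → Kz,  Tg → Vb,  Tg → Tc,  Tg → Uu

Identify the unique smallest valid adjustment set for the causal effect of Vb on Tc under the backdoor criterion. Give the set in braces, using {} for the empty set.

{Tg}

Variables eligible for adjustment (non-descendants of Vb, excluding Vb and Tc): {Tg, Uu}.
Backdoor paths from Vb to Tc:
  P1: Vb <- Tg -> Uu -> Kz -> Tc
  P2: Vb <- Tg -> Kz -> Tc
  P3: Vb <- Tg -> Tc
  P4: Vb <- Tg -> Ul <- Kz -> Tc
  P5: Vb <- Tg -> Ul <- Pb <- Kz -> Tc
The empty set is not sufficient: P1 (Vb <- Tg -> Uu -> Kz -> Tc) has no collider blocking it and no conditioned non-collider, so it is open.
Try {Tg}:
  P1: blocked at fork node Tg ∈ conditioning set.
  P2: blocked at fork node Tg ∈ conditioning set.
  P3: blocked at fork node Tg ∈ conditioning set.
  P4: blocked at fork node Tg ∈ conditioning set.
  P5: blocked at fork node Tg ∈ conditioning set.
{Tg} contains no descendant of Vb and blocks every backdoor path.
No other singleton works — e.g. {Uu} leaves P2 open — so {Tg} is the unique smallest valid adjustment set.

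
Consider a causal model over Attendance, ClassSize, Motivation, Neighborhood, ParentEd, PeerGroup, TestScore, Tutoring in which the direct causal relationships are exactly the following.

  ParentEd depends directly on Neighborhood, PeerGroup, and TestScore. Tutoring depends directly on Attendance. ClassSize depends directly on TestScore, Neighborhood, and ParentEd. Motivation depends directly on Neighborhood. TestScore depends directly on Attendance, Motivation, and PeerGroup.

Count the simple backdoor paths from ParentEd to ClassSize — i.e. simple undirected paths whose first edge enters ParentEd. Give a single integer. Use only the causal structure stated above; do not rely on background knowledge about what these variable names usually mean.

A backdoor path from ParentEd to ClassSize is any simple undirected path whose first edge points into ParentEd (i.e. leaves ParentEd via a parent).
Parents of ParentEd: {Neighborhood, PeerGroup, TestScore}.
Enumerating:
  P1: ParentEd <- Neighborhood -> Motivation -> TestScore -> ClassSize
  P2: ParentEd <- Neighborhood -> ClassSize
  P3: ParentEd <- PeerGroup -> TestScore <- Motivation <- Neighborhood -> ClassSize
  P4: ParentEd <- PeerGroup -> TestScore -> ClassSize
  P5: ParentEd <- TestScore <- Motivation <- Neighborhood -> ClassSize
  P6: ParentEd <- TestScore -> ClassSize
That exhausts the simple backdoor paths. Count: 6.

6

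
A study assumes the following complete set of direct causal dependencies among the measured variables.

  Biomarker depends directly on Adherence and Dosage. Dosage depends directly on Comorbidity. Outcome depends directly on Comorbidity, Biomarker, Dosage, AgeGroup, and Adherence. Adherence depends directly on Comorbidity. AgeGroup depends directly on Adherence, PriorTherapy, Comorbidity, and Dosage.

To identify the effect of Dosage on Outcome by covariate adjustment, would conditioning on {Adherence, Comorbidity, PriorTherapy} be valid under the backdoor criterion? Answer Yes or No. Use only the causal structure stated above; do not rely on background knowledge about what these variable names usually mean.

Yes

Backdoor paths from Dosage to Outcome (paths whose first edge points into Dosage):
  P1: Dosage <- Comorbidity -> Adherence -> Biomarker -> Outcome
  P2: Dosage <- Comorbidity -> Adherence -> AgeGroup -> Outcome
  P3: Dosage <- Comorbidity -> Adherence -> Outcome
  P4: Dosage <- Comorbidity -> AgeGroup <- Adherence -> Biomarker -> Outcome
  P5: Dosage <- Comorbidity -> AgeGroup <- Adherence -> Outcome
  P6: Dosage <- Comorbidity -> AgeGroup -> Outcome
  P7: Dosage <- Comorbidity -> Outcome
Condition 1 (no descendant of Dosage in the set): holds — descendants of Dosage are {AgeGroup, Biomarker, Outcome}; none are in {Adherence, Comorbidity, PriorTherapy}.
Condition 2 (every backdoor path blocked by {Adherence, Comorbidity, PriorTherapy}):
  P1: blocked at fork node Comorbidity ∈ conditioning set.
  P2: blocked at fork node Comorbidity ∈ conditioning set.
  P3: blocked at fork node Comorbidity ∈ conditioning set.
  P4: blocked at fork node Comorbidity ∈ conditioning set.
  P5: blocked at fork node Comorbidity ∈ conditioning set.
  P6: blocked at fork node Comorbidity ∈ conditioning set.
  P7: blocked at fork node Comorbidity ∈ conditioning set.
{Adherence, Comorbidity, PriorTherapy} satisfies the backdoor criterion.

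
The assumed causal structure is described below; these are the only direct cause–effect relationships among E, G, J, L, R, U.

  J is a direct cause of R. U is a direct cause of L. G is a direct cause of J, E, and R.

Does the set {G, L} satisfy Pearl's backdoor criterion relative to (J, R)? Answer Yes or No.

Backdoor paths from J to R (paths whose first edge points into J):
  P1: J <- G -> R
Condition 1 (no descendant of J in the set): holds — descendants of J are {R}; none are in {G, L}.
Condition 2 (every backdoor path blocked by {G, L}):
  P1: blocked at fork node G ∈ conditioning set.
{G, L} satisfies the backdoor criterion.

Yes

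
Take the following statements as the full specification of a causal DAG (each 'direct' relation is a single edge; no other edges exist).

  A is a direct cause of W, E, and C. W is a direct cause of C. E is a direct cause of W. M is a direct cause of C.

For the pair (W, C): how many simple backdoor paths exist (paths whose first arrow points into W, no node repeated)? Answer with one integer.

2

A backdoor path from W to C is any simple undirected path whose first edge points into W (i.e. leaves W via a parent).
Parents of W: {A, E}.
Enumerating:
  P1: W <- A -> C
  P2: W <- E <- A -> C
That exhausts the simple backdoor paths. Count: 2.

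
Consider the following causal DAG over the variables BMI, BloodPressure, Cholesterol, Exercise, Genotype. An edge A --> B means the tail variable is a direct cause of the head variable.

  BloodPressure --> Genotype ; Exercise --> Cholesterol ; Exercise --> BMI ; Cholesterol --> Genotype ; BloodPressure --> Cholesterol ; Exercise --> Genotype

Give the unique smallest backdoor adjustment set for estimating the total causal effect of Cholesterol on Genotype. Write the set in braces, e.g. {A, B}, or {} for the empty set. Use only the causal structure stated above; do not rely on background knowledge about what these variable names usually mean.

{BloodPressure, Exercise}

Variables eligible for adjustment (non-descendants of Cholesterol, excluding Cholesterol and Genotype): {BMI, BloodPressure, Exercise}.
Backdoor paths from Cholesterol to Genotype:
  P1: Cholesterol <- Exercise -> Genotype
  P2: Cholesterol <- BloodPressure -> Genotype
The empty set is not sufficient: P1 (Cholesterol <- Exercise -> Genotype) has no collider blocking it and no conditioned non-collider, so it is open.
Try {BloodPressure, Exercise}:
  P1: blocked at fork node Exercise ∈ conditioning set.
  P2: blocked at fork node BloodPressure ∈ conditioning set.
{BloodPressure, Exercise} contains no descendant of Cholesterol and blocks every backdoor path.
Every element of {BloodPressure, Exercise} is needed (dropping BloodPressure leaves P2 open; dropping Exercise leaves P1 open), so no proper subset is valid.
Among all size-2 subsets of the eligible variables, only {BloodPressure, Exercise} blocks every backdoor path, so it is the unique smallest valid adjustment set.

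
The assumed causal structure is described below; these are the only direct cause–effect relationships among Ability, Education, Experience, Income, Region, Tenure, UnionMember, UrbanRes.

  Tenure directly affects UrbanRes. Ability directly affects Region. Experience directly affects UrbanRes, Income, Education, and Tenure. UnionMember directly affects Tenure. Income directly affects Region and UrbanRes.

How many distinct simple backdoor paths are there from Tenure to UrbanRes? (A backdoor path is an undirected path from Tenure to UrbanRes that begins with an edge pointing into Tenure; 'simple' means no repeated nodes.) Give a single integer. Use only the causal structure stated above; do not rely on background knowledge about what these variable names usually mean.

A backdoor path from Tenure to UrbanRes is any simple undirected path whose first edge points into Tenure (i.e. leaves Tenure via a parent).
Parents of Tenure: {Experience, UnionMember}.
Enumerating:
  P1: Tenure <- Experience -> Income -> UrbanRes
  P2: Tenure <- Experience -> UrbanRes
That exhausts the simple backdoor paths. Count: 2.

2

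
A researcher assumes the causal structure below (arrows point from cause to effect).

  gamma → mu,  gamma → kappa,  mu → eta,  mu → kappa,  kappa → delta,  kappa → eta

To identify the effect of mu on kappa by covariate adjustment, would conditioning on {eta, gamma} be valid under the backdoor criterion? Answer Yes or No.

Backdoor paths from mu to kappa (paths whose first edge points into mu):
  P1: mu <- gamma -> kappa
Condition 1 (no descendant of mu in the set): FAILS — eta is a descendant of mu.
Condition 2 (every backdoor path blocked by {eta, gamma}):
  P1: blocked at fork node gamma ∈ conditioning set.
{eta, gamma} does not satisfy the backdoor criterion.

No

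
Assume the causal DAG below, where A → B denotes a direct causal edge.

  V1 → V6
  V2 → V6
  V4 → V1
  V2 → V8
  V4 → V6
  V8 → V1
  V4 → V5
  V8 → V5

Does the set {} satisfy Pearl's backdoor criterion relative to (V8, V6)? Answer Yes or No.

No

Backdoor paths from V8 to V6 (paths whose first edge points into V8):
  P1: V8 <- V2 -> V6
Condition 1 (no descendant of V8 in the set): holds — descendants of V8 are {V1, V5, V6}; none are in {}.
Condition 2 (every backdoor path blocked by {}):
  P1: open — no interior node is in the conditioning set.
{} does not satisfy the backdoor criterion.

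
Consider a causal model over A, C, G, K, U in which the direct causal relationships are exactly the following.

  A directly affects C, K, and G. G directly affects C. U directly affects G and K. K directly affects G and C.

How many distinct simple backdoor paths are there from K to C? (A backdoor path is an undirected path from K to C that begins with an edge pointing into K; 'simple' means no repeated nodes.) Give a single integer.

A backdoor path from K to C is any simple undirected path whose first edge points into K (i.e. leaves K via a parent).
Parents of K: {A, U}.
Enumerating:
  P1: K <- U -> G <- A -> C
  P2: K <- U -> G -> C
  P3: K <- A -> G -> C
  P4: K <- A -> C
That exhausts the simple backdoor paths. Count: 4.

4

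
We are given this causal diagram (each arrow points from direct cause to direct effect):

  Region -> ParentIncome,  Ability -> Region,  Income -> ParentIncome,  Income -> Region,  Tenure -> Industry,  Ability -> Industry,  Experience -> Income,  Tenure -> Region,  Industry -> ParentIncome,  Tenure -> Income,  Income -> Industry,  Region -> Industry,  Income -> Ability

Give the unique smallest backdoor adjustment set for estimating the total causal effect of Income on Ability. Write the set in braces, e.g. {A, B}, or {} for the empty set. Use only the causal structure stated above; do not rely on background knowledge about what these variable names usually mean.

{}

Variables eligible for adjustment (non-descendants of Income, excluding Income and Ability): {Experience, Tenure}.
Backdoor paths from Income to Ability:
  P1: Income <- Tenure -> Region <- Ability
  P2: Income <- Tenure -> Region -> Industry <- Ability
  P3: Income <- Tenure -> Region -> ParentIncome <- Industry <- Ability
  P4: Income <- Tenure -> Industry <- Ability
  P5: Income <- Tenure -> Industry <- Region <- Ability
  P6: Income <- Tenure -> Industry -> ParentIncome <- Region <- Ability
Each backdoor path contains an unconditioned collider, so every path is already blocked with the empty conditioning set:
  P1: blocked at collider Region (neither it nor any descendant is in the conditioning set).
  P2: blocked at collider Industry (neither it nor any descendant is in the conditioning set).
  P3: blocked at collider ParentIncome (neither it nor any descendant is in the conditioning set).
  P4: blocked at collider Industry (neither it nor any descendant is in the conditioning set).
  P5: blocked at collider Industry (neither it nor any descendant is in the conditioning set).
  P6: blocked at collider ParentIncome (neither it nor any descendant is in the conditioning set).
The empty set is therefore the unique smallest valid set.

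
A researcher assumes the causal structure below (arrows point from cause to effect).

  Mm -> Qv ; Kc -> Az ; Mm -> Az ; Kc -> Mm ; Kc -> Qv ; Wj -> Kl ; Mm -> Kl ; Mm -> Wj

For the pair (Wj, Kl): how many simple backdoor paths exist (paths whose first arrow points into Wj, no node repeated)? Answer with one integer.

A backdoor path from Wj to Kl is any simple undirected path whose first edge points into Wj (i.e. leaves Wj via a parent).
Parents of Wj: {Mm}.
Enumerating:
  P1: Wj <- Mm -> Kl
That exhausts the simple backdoor paths. Count: 1.

1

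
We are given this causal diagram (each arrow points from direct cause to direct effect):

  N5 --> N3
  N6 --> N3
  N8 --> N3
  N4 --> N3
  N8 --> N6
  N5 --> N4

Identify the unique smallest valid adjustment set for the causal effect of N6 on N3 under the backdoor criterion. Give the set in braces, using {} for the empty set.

{N8}

Variables eligible for adjustment (non-descendants of N6, excluding N6 and N3): {N4, N5, N8}.
Backdoor paths from N6 to N3:
  P1: N6 <- N8 -> N3
The empty set is not sufficient: P1 (N6 <- N8 -> N3) has no collider blocking it and no conditioned non-collider, so it is open.
Try {N8}:
  P1: blocked at fork node N8 ∈ conditioning set.
{N8} contains no descendant of N6 and blocks every backdoor path.
No other singleton works — e.g. {N5} leaves P1 open — so {N8} is the unique smallest valid adjustment set.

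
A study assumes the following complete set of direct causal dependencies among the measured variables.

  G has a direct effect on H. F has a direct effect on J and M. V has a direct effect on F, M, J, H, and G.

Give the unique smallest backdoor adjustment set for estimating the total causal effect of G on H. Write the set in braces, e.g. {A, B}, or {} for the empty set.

{V}

Variables eligible for adjustment (non-descendants of G, excluding G and H): {F, J, M, V}.
Backdoor paths from G to H:
  P1: G <- V -> H
The empty set is not sufficient: P1 (G <- V -> H) has no collider blocking it and no conditioned non-collider, so it is open.
Try {V}:
  P1: blocked at fork node V ∈ conditioning set.
{V} contains no descendant of G and blocks every backdoor path.
No other singleton works — e.g. {F} leaves P1 open — so {V} is the unique smallest valid adjustment set.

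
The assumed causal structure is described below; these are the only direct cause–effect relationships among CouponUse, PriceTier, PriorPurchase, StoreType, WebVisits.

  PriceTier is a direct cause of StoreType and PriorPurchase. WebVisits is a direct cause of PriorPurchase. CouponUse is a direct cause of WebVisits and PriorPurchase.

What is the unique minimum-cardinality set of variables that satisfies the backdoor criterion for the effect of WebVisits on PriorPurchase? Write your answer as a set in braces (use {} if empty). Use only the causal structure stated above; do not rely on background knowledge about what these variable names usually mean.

Variables eligible for adjustment (non-descendants of WebVisits, excluding WebVisits and PriorPurchase): {CouponUse, PriceTier, StoreType}.
Backdoor paths from WebVisits to PriorPurchase:
  P1: WebVisits <- CouponUse -> PriorPurchase
The empty set is not sufficient: P1 (WebVisits <- CouponUse -> PriorPurchase) has no collider blocking it and no conditioned non-collider, so it is open.
Try {CouponUse}:
  P1: blocked at fork node CouponUse ∈ conditioning set.
{CouponUse} contains no descendant of WebVisits and blocks every backdoor path.
No other singleton works — e.g. {PriceTier} leaves P1 open — so {CouponUse} is the unique smallest valid adjustment set.

{CouponUse}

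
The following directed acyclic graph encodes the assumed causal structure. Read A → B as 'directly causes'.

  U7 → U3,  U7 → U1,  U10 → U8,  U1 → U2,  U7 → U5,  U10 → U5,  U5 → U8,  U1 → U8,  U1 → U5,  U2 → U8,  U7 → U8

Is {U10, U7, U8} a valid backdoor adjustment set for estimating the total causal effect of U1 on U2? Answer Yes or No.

No

Backdoor paths from U1 to U2 (paths whose first edge points into U1):
  P1: U1 <- U7 -> U5 <- U10 -> U8 <- U2
  P2: U1 <- U7 -> U5 -> U8 <- U2
  P3: U1 <- U7 -> U8 <- U2
Condition 1 (no descendant of U1 in the set): FAILS — U8 is a descendant of U1.
Condition 2 (every backdoor path blocked by {U10, U7, U8}):
  P1: blocked at fork node U7 ∈ conditioning set.
  P2: blocked at fork node U7 ∈ conditioning set.
  P3: blocked at fork node U7 ∈ conditioning set.
{U10, U7, U8} does not satisfy the backdoor criterion.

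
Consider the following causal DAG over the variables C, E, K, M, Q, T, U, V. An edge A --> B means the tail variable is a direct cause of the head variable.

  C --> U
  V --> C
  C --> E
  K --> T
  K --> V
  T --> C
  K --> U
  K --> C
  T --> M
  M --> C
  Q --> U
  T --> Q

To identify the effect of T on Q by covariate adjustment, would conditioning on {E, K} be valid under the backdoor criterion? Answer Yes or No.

Backdoor paths from T to Q (paths whose first edge points into T):
  P1: T <- K -> V -> C -> U <- Q
  P2: T <- K -> C -> U <- Q
  P3: T <- K -> U <- Q
Condition 1 (no descendant of T in the set): FAILS — E is a descendant of T.
Condition 2 (every backdoor path blocked by {E, K}):
  P1: blocked at fork node K ∈ conditioning set.
  P2: blocked at fork node K ∈ conditioning set.
  P3: blocked at fork node K ∈ conditioning set.
{E, K} does not satisfy the backdoor criterion.

No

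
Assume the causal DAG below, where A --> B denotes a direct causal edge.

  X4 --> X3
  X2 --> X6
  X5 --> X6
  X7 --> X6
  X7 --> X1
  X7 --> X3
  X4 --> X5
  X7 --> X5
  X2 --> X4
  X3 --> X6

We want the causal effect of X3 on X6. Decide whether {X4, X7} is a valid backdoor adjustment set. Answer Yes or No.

Backdoor paths from X3 to X6 (paths whose first edge points into X3):
  P1: X3 <- X7 -> X5 <- X4 <- X2 -> X6
  P2: X3 <- X7 -> X5 -> X6
  P3: X3 <- X7 -> X6
  P4: X3 <- X4 <- X2 -> X6
  P5: X3 <- X4 -> X5 <- X7 -> X6
  P6: X3 <- X4 -> X5 -> X6
Condition 1 (no descendant of X3 in the set): holds — descendants of X3 are {X6}; none are in {X4, X7}.
Condition 2 (every backdoor path blocked by {X4, X7}):
  P1: blocked at fork node X7 ∈ conditioning set.
  P2: blocked at fork node X7 ∈ conditioning set.
  P3: blocked at fork node X7 ∈ conditioning set.
  P4: blocked at chain node X4 ∈ conditioning set.
  P5: blocked at fork node X4 ∈ conditioning set.
  P6: blocked at fork node X4 ∈ conditioning set.
{X4, X7} satisfies the backdoor criterion.

Yes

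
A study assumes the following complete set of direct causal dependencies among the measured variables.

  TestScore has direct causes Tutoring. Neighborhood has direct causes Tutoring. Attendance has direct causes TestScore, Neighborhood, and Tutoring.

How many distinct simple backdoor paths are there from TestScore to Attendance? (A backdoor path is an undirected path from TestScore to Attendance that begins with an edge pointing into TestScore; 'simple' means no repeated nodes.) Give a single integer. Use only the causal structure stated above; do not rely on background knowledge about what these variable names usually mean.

2

A backdoor path from TestScore to Attendance is any simple undirected path whose first edge points into TestScore (i.e. leaves TestScore via a parent).
Parents of TestScore: {Tutoring}.
Enumerating:
  P1: TestScore <- Tutoring -> Neighborhood -> Attendance
  P2: TestScore <- Tutoring -> Attendance
That exhausts the simple backdoor paths. Count: 2.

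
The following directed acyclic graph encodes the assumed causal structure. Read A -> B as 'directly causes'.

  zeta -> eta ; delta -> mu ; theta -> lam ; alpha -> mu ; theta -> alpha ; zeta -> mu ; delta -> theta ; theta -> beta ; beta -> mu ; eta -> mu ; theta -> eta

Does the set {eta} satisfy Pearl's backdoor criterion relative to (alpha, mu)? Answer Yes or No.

Backdoor paths from alpha to mu (paths whose first edge points into alpha):
  P1: alpha <- theta <- delta -> mu
  P2: alpha <- theta -> beta -> mu
  P3: alpha <- theta -> eta <- zeta -> mu
  P4: alpha <- theta -> eta -> mu
Condition 1 (no descendant of alpha in the set): holds — descendants of alpha are {mu}; none are in {eta}.
Condition 2 (every backdoor path blocked by {eta}):
  P1: open — no interior node is in the conditioning set.
  P2: open — no interior node is in the conditioning set.
  P3: open — collider(s) eta are conditioned on (or have a conditioned descendant) and no non-collider on the path is in the set.
  P4: blocked at chain node eta ∈ conditioning set.
{eta} does not satisfy the backdoor criterion.

No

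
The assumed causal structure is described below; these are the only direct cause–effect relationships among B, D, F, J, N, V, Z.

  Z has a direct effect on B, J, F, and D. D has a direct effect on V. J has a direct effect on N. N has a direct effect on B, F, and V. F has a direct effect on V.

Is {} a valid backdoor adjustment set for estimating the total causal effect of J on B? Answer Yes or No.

No

Backdoor paths from J to B (paths whose first edge points into J):
  P1: J <- Z -> D -> V <- N -> B
  P2: J <- Z -> D -> V <- F <- N -> B
  P3: J <- Z -> F <- N -> B
  P4: J <- Z -> F -> V <- N -> B
  P5: J <- Z -> B
Condition 1 (no descendant of J in the set): holds — descendants of J are {B, F, N, V}; none are in {}.
Condition 2 (every backdoor path blocked by {}):
  P1: blocked at collider V (neither it nor any descendant is in the conditioning set).
  P2: blocked at collider V (neither it nor any descendant is in the conditioning set).
  P3: blocked at collider F (neither it nor any descendant is in the conditioning set).
  P4: blocked at collider V (neither it nor any descendant is in the conditioning set).
  P5: open — no interior node is in the conditioning set.
{} does not satisfy the backdoor criterion.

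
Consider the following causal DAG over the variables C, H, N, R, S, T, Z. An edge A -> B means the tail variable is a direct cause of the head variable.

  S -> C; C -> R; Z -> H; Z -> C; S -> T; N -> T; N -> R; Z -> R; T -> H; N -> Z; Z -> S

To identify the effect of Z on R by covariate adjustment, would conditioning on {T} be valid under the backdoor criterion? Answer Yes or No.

Backdoor paths from Z to R (paths whose first edge points into Z):
  P1: Z <- N -> T <- S -> C -> R
  P2: Z <- N -> R
Condition 1 (no descendant of Z in the set): FAILS — T is a descendant of Z.
Condition 2 (every backdoor path blocked by {T}):
  P1: open — collider(s) T are conditioned on (or have a conditioned descendant) and no non-collider on the path is in the set.
  P2: open — no interior node is in the conditioning set.
{T} does not satisfy the backdoor criterion.

No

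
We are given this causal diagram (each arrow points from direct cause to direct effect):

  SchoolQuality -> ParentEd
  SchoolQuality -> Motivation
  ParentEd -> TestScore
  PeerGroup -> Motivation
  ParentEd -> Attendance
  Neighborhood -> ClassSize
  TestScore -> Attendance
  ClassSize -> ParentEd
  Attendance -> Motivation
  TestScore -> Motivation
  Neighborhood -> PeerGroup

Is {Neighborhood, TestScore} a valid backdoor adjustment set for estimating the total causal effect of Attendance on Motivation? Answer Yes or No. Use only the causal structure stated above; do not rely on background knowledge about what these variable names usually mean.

No

Backdoor paths from Attendance to Motivation (paths whose first edge points into Attendance):
  P1: Attendance <- ParentEd <- SchoolQuality -> Motivation
  P2: Attendance <- ParentEd <- ClassSize <- Neighborhood -> PeerGroup -> Motivation
  P3: Attendance <- ParentEd -> TestScore -> Motivation
  P4: Attendance <- TestScore <- ParentEd <- SchoolQuality -> Motivation
  P5: Attendance <- TestScore <- ParentEd <- ClassSize <- Neighborhood -> PeerGroup -> Motivation
  P6: Attendance <- TestScore -> Motivation
Condition 1 (no descendant of Attendance in the set): holds — descendants of Attendance are {Motivation}; none are in {Neighborhood, TestScore}.
Condition 2 (every backdoor path blocked by {Neighborhood, TestScore}):
  P1: open — no interior node is in the conditioning set.
  P2: blocked at fork node Neighborhood ∈ conditioning set.
  P3: blocked at chain node TestScore ∈ conditioning set.
  P4: blocked at chain node TestScore ∈ conditioning set.
  P5: blocked at chain node TestScore ∈ conditioning set.
  P6: blocked at fork node TestScore ∈ conditioning set.
{Neighborhood, TestScore} does not satisfy the backdoor criterion.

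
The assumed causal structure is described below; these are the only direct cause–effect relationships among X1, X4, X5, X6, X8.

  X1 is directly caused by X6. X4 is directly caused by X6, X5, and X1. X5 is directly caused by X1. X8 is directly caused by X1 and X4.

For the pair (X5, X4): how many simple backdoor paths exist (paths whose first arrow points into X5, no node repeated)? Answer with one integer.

3

A backdoor path from X5 to X4 is any simple undirected path whose first edge points into X5 (i.e. leaves X5 via a parent).
Parents of X5: {X1}.
Enumerating:
  P1: X5 <- X1 <- X6 -> X4
  P2: X5 <- X1 -> X4
  P3: X5 <- X1 -> X8 <- X4
That exhausts the simple backdoor paths. Count: 3.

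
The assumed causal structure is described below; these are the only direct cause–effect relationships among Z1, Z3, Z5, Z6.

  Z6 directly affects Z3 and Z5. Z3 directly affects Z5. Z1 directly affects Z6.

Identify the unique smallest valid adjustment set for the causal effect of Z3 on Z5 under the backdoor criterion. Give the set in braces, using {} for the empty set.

Variables eligible for adjustment (non-descendants of Z3, excluding Z3 and Z5): {Z1, Z6}.
Backdoor paths from Z3 to Z5:
  P1: Z3 <- Z6 -> Z5
The empty set is not sufficient: P1 (Z3 <- Z6 -> Z5) has no collider blocking it and no conditioned non-collider, so it is open.
Try {Z6}:
  P1: blocked at fork node Z6 ∈ conditioning set.
{Z6} contains no descendant of Z3 and blocks every backdoor path.
No other singleton works — e.g. {Z1} leaves P1 open — so {Z6} is the unique smallest valid adjustment set.

{Z6}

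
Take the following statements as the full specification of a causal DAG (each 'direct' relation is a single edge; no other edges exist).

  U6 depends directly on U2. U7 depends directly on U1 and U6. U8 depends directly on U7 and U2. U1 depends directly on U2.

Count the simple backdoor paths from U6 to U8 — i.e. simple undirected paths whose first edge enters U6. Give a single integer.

A backdoor path from U6 to U8 is any simple undirected path whose first edge points into U6 (i.e. leaves U6 via a parent).
Parents of U6: {U2}.
Enumerating:
  P1: U6 <- U2 -> U1 -> U7 -> U8
  P2: U6 <- U2 -> U8
That exhausts the simple backdoor paths. Count: 2.

2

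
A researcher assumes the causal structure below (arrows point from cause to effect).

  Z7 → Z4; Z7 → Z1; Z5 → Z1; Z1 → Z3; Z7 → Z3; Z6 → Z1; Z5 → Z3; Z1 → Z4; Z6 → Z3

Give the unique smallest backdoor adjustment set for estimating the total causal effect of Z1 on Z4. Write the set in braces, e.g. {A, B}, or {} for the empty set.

{Z7}

Variables eligible for adjustment (non-descendants of Z1, excluding Z1 and Z4): {Z5, Z6, Z7}.
Backdoor paths from Z1 to Z4:
  P1: Z1 <- Z7 -> Z4
  P2: Z1 <- Z6 -> Z3 <- Z7 -> Z4
  P3: Z1 <- Z5 -> Z3 <- Z7 -> Z4
The empty set is not sufficient: P1 (Z1 <- Z7 -> Z4) has no collider blocking it and no conditioned non-collider, so it is open.
Try {Z7}:
  P1: blocked at fork node Z7 ∈ conditioning set.
  P2: blocked at collider Z3 (neither it nor any descendant is in the conditioning set).
  P3: blocked at collider Z3 (neither it nor any descendant is in the conditioning set).
{Z7} contains no descendant of Z1 and blocks every backdoor path.
No other singleton works — e.g. {Z6} leaves P1 open — so {Z7} is the unique smallest valid adjustment set.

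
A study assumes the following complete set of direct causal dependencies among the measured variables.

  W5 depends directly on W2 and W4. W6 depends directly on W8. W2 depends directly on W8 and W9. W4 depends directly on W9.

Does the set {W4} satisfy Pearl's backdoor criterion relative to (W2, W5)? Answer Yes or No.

Backdoor paths from W2 to W5 (paths whose first edge points into W2):
  P1: W2 <- W9 -> W4 -> W5
Condition 1 (no descendant of W2 in the set): holds — descendants of W2 are {W5}; none are in {W4}.
Condition 2 (every backdoor path blocked by {W4}):
  P1: blocked at chain node W4 ∈ conditioning set.
{W4} satisfies the backdoor criterion.

Yes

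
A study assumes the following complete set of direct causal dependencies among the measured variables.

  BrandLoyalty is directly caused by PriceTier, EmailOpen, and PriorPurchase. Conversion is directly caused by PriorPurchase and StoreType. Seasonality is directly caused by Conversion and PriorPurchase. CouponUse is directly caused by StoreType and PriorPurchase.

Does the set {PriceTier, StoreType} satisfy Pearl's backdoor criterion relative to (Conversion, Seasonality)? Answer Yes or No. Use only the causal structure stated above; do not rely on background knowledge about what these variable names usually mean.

Backdoor paths from Conversion to Seasonality (paths whose first edge points into Conversion):
  P1: Conversion <- PriorPurchase -> Seasonality
  P2: Conversion <- StoreType -> CouponUse <- PriorPurchase -> Seasonality
Condition 1 (no descendant of Conversion in the set): holds — descendants of Conversion are {Seasonality}; none are in {PriceTier, StoreType}.
Condition 2 (every backdoor path blocked by {PriceTier, StoreType}):
  P1: open — no interior node is in the conditioning set.
  P2: blocked at fork node StoreType ∈ conditioning set.
{PriceTier, StoreType} does not satisfy the backdoor criterion.

No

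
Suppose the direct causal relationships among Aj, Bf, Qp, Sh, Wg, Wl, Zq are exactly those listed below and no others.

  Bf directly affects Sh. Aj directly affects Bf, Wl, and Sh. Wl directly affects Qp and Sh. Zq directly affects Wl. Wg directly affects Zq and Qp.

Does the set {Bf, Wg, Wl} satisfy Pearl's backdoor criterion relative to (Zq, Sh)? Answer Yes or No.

Backdoor paths from Zq to Sh (paths whose first edge points into Zq):
  P1: Zq <- Wg -> Qp <- Wl <- Aj -> Bf -> Sh
  P2: Zq <- Wg -> Qp <- Wl <- Aj -> Sh
  P3: Zq <- Wg -> Qp <- Wl -> Sh
Condition 1 (no descendant of Zq in the set): FAILS — Wl is a descendant of Zq.
Condition 2 (every backdoor path blocked by {Bf, Wg, Wl}):
  P1: blocked at fork node Wg ∈ conditioning set.
  P2: blocked at fork node Wg ∈ conditioning set.
  P3: blocked at fork node Wg ∈ conditioning set.
{Bf, Wg, Wl} does not satisfy the backdoor criterion.

No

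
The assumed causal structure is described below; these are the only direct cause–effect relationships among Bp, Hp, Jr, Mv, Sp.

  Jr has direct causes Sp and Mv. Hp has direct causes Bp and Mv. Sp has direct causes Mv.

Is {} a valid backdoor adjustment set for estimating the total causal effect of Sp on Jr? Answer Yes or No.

No

Backdoor paths from Sp to Jr (paths whose first edge points into Sp):
  P1: Sp <- Mv -> Jr
Condition 1 (no descendant of Sp in the set): holds — descendants of Sp are {Jr}; none are in {}.
Condition 2 (every backdoor path blocked by {}):
  P1: open — no interior node is in the conditioning set.
{} does not satisfy the backdoor criterion.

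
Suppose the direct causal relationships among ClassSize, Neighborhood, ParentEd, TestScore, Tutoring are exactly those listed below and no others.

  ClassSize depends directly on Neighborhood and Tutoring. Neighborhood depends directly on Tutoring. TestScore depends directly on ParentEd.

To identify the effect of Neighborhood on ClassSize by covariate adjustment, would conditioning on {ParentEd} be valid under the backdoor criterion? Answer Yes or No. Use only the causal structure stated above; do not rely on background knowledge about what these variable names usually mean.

No

Backdoor paths from Neighborhood to ClassSize (paths whose first edge points into Neighborhood):
  P1: Neighborhood <- Tutoring -> ClassSize
Condition 1 (no descendant of Neighborhood in the set): holds — descendants of Neighborhood are {ClassSize}; none are in {ParentEd}.
Condition 2 (every backdoor path blocked by {ParentEd}):
  P1: open — no interior node is in the conditioning set.
{ParentEd} does not satisfy the backdoor criterion.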